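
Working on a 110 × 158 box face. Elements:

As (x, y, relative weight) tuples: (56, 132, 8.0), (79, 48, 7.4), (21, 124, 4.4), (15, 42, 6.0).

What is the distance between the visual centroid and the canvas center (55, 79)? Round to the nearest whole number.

≈ 10

Total weight = 8.0 + 7.4 + 4.4 + 6.0 = 25.8.
x-moment: 8.0·56 + 7.4·79 + 4.4·21 + 6.0·15 = 1215.0; centroid 1215.0/25.8 ≈ 47.09.
y-moment: 8.0·132 + 7.4·48 + 4.4·124 + 6.0·42 = 2208.8; centroid 2208.8/25.8 ≈ 85.61.
From (55, 79): dx = -7.91, dy = 6.61, so the distance is √(dx²+dy²) ≈ 10.31.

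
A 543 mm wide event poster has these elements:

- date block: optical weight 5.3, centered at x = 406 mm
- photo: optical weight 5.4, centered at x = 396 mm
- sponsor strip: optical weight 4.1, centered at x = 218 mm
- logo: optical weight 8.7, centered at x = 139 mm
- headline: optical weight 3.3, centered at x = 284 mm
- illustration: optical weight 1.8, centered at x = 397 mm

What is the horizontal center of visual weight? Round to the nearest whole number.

x ≈ 281

Σw = 5.3 + 5.4 + 4.1 + 8.7 + 3.3 + 1.8 = 28.6.
x: moment 8045.1 / weight 28.6 ≈ 281.30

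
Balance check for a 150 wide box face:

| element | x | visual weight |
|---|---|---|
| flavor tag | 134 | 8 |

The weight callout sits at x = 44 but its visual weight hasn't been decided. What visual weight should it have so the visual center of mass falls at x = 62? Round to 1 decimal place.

The single fixed element contributes weight 8, moment 8·134 = 1072.
Set Σw·x/Σw = 62: (1072 + 44w) = 62·(8 + w).
So w = (62·8 − 1072)/(44 − 62) = -576/-18 ≈ 32.00.

w ≈ 32.0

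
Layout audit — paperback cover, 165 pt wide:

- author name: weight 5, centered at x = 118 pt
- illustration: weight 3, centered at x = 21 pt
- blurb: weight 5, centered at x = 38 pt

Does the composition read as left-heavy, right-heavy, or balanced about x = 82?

left-heavy

Σw = 5 + 3 + 5 = 13.
Σw·x = 5·118 + 3·21 + 5·38 = 843, so x̄ = 843/13 ≈ 64.85.
64.8 vs midline 82 → left-heavy.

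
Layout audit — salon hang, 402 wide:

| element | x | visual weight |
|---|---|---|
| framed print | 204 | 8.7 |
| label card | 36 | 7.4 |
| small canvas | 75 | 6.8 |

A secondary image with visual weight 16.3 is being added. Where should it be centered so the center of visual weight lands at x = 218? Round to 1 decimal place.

New total weight: (8.7 + 7.4 + 6.8) + 16.3 = 39.2.
x: need Σw·x = 39.2·218 = 8545.6. Existing = 8.7·204 + 7.4·36 + 6.8·75 = 2551.2. Remainder 5994.4 / 16.3 ≈ 367.75.

x ≈ 367.8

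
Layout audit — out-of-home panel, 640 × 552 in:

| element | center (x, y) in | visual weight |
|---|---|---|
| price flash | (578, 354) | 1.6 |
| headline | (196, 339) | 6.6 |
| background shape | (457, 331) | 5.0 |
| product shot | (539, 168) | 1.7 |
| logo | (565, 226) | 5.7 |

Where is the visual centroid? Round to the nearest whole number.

Σw = 1.6 + 6.6 + 5.0 + 1.7 + 5.7 = 20.6.
x-moment: 1.6·578 + 6.6·196 + 5.0·457 + 1.7·539 + 5.7·565 = 8640.2; centroid 8640.2/20.6 ≈ 419.43.
y-moment: 1.6·354 + 6.6·339 + 5.0·331 + 1.7·168 + 5.7·226 = 6032.6; centroid 6032.6/20.6 ≈ 292.84.

(419, 293)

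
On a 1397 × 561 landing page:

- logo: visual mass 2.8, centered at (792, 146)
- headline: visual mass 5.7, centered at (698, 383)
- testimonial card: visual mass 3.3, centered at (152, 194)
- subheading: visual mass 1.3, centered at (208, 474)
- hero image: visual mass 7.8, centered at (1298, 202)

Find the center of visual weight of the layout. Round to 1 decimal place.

(817.8, 259.5)

Total weight = 2.8 + 5.7 + 3.3 + 1.3 + 7.8 = 20.9.
x: (2.8·792 + 5.7·698 + 3.3·152 + 1.3·208 + 7.8·1298) / 20.9 = 17092.6 / 20.9 ≈ 817.83
y: (2.8·146 + 5.7·383 + 3.3·194 + 1.3·474 + 7.8·202) / 20.9 = 5423.9 / 20.9 ≈ 259.52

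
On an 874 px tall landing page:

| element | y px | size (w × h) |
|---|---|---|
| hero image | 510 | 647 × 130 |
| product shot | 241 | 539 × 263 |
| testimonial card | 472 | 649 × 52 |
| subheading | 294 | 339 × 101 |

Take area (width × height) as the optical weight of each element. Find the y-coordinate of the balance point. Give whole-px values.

y ≈ 351

Taking area as weight: hero image 647·130 = 84110, product shot 539·263 = 141757, testimonial card 649·52 = 33748, subheading 339·101 = 34239. Sum 293854.
y: (84110·510 + 141757·241 + 33748·472 + 34239·294) / 293854 = 103054859 / 293854 ≈ 350.70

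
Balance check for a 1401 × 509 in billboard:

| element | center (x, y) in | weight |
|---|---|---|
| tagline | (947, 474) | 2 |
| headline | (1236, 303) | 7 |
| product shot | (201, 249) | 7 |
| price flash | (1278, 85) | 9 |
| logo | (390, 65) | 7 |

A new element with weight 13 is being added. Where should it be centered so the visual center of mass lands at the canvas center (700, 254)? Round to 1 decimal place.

(408.8, 415.2)

With the new element, Σw becomes 2 + 7 + 7 + 9 + 7 + 13 = 45.
x: target moment 45×700 = 31500; current 2·947 + 7·1236 + 7·201 + 9·1278 + 7·390 = 26185; the new element supplies 5315, so x = 5315/13 ≈ 408.85.
y: target moment 45×254 = 11430; current 2·474 + 7·303 + 7·249 + 9·85 + 7·65 = 6032; the new element supplies 5398, so y = 5398/13 ≈ 415.23.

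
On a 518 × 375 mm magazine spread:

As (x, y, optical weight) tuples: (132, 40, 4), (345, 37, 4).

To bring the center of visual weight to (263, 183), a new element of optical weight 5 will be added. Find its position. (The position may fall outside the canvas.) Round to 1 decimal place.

After adding the new element, total weight = 4 + 4 + 5 = 13.
Along x: (1908 + 5·x) / 13 = 263 (existing moment 4·132 + 4·345 = 1908) ⇒ x = (3419 − 1908) / 5 ≈ 302.20.
Along y: (308 + 5·y) / 13 = 183 (existing moment 4·40 + 4·37 = 308) ⇒ y = (2379 − 308) / 5 ≈ 414.20.

(302.2, 414.2)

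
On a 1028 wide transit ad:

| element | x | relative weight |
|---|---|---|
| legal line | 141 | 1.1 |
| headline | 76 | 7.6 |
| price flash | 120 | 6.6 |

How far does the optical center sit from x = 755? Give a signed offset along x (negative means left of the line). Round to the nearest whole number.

≈ -655

Weights sum to 1.1 + 7.6 + 6.6 = 15.3.
x-moment: 1.1·141 + 7.6·76 + 6.6·120 = 1524.7; centroid 1524.7/15.3 ≈ 99.65.
Offset from x = 755: 99.65 − 755 ≈ -655.35.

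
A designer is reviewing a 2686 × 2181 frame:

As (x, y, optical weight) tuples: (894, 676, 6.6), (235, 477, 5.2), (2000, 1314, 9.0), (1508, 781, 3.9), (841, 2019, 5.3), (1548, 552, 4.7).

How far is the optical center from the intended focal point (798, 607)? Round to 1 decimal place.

≈ 593.2

Weights sum to 6.6 + 5.2 + 9.0 + 3.9 + 5.3 + 4.7 = 34.7.
Σw·x = 6.6·894 + 5.2·235 + 9.0·2000 + 3.9·1508 + 5.3·841 + 4.7·1548 = 42736.5, so x̄ = 42736.5/34.7 ≈ 1231.60.
Σw·y = 6.6·676 + 5.2·477 + 9.0·1314 + 3.9·781 + 5.3·2019 + 4.7·552 = 35109.0, so ȳ = 35109.0/34.7 ≈ 1011.79.
Relative to (798, 607): Δ = (433.60, 404.79); |Δ| = √(433.60² + 404.79²) ≈ 593.18.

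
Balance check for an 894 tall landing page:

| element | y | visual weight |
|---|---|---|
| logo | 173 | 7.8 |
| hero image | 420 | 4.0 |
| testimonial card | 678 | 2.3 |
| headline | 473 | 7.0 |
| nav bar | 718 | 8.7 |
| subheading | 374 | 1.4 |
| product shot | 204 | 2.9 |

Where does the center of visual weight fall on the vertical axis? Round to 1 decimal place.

Weights sum to 7.8 + 4.0 + 2.3 + 7.0 + 8.7 + 1.4 + 2.9 = 34.1.
y-moment: 7.8·173 + 4.0·420 + 2.3·678 + 7.0·473 + 8.7·718 + 1.4·374 + 2.9·204 = 15261.6; centroid 15261.6/34.1 ≈ 447.55.

y ≈ 447.6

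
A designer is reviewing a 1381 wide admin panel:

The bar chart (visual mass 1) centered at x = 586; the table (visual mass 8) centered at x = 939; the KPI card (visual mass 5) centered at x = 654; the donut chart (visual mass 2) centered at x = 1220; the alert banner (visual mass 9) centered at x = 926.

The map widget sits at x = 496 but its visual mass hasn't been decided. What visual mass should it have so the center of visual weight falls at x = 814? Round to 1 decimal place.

w ≈ 5.6

Fixed elements: Σw = 1 + 8 + 5 + 2 + 9 = 25, Σw·x = 1·586 + 8·939 + 5·654 + 2·1220 + 9·926 = 22142.
For the centroid to hit 814: (22142 + w·496) / (25 + w) = 814.
Rearranging, w·(496 − 814) = 814·25 − 22142 = -1792, so w ≈ -1792/-318 = 5.64.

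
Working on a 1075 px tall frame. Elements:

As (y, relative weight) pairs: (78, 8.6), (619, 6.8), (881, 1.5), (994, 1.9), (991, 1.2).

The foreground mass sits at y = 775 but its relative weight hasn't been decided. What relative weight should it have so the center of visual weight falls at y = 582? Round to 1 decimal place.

Known weights sum to 8.6 + 6.8 + 1.5 + 1.9 + 1.2 = 20.0; their moment is 8.6·78 + 6.8·619 + 1.5·881 + 1.9·994 + 1.2·991 = 9279.3.
Set Σw·y/Σw = 582: (9279.3 + 775w) = 582·(20.0 + w).
Solving: w = (582·20.0 − 9279.3) / (775 − 582) = 2360.7 / 193 ≈ 12.23.

w ≈ 12.2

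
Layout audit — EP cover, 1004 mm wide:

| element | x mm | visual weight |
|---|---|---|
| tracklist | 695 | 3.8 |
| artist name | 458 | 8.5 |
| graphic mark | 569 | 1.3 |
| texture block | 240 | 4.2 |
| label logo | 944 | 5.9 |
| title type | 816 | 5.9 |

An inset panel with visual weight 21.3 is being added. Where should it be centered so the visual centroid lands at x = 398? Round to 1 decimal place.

New total weight: (3.8 + 8.5 + 1.3 + 4.2 + 5.9 + 5.9) + 21.3 = 50.9.
x: need Σw·x = 50.9·398 = 20258.2. Existing = 3.8·695 + 8.5·458 + 1.3·569 + 4.2·240 + 5.9·944 + 5.9·816 = 18665.7. Remainder 1592.5 / 21.3 ≈ 74.77.

x ≈ 74.8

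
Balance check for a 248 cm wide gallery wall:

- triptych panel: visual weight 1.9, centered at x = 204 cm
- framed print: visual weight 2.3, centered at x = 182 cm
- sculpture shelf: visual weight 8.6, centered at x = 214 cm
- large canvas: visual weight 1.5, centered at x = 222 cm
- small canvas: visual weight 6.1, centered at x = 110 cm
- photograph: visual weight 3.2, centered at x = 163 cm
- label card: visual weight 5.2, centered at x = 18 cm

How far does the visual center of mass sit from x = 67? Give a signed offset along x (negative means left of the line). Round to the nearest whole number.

Weights sum to 1.9 + 2.3 + 8.6 + 1.5 + 6.1 + 3.2 + 5.2 = 28.8.
x: moment 4265.8 / weight 28.8 ≈ 148.12
Offset from x = 67: 148.12 − 67 ≈ 81.12.

≈ 81 cm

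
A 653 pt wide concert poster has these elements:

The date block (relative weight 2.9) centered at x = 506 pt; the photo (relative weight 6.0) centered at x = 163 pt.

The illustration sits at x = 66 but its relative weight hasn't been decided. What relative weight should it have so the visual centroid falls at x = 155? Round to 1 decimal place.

Existing Σw = 8.9 (2.9 + 6.0); existing moment 2.9·506 + 6.0·163 = 2445.4.
Set Σw·x/Σw = 155: (2445.4 + 66w) = 155·(8.9 + w).
So w = (155·8.9 − 2445.4)/(66 − 155) = -1065.9/-89 ≈ 11.98.

w ≈ 12.0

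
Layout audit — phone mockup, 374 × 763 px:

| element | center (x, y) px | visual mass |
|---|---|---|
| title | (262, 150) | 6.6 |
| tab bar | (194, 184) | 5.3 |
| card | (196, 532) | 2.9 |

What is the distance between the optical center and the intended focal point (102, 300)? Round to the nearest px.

≈ 138 px

Σw = 6.6 + 5.3 + 2.9 = 14.8.
x-moment: 6.6·262 + 5.3·194 + 2.9·196 = 3325.8; centroid 3325.8/14.8 ≈ 224.72.
y-moment: 6.6·150 + 5.3·184 + 2.9·532 = 3508.0; centroid 3508.0/14.8 ≈ 237.03.
From (102, 300): dx = 122.72, dy = -62.97, so the distance is √(dx²+dy²) ≈ 137.93.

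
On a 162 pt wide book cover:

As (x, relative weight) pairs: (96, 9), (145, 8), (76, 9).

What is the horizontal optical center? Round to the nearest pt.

Total weight = 9 + 8 + 9 = 26.
x: (9·96 + 8·145 + 9·76) / 26 = 2708 / 26 ≈ 104.15

x ≈ 104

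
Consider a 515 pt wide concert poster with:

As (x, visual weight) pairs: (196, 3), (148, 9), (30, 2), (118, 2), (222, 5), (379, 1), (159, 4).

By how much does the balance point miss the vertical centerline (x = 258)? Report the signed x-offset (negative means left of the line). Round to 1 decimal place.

Σw = 3 + 9 + 2 + 2 + 5 + 1 + 4 = 26.
x: (3·196 + 9·148 + 2·30 + 2·118 + 5·222 + 1·379 + 4·159) / 26 = 4341 / 26 ≈ 166.96
Difference: 166.96 − 258 ≈ -91.04.

≈ -91.0 pt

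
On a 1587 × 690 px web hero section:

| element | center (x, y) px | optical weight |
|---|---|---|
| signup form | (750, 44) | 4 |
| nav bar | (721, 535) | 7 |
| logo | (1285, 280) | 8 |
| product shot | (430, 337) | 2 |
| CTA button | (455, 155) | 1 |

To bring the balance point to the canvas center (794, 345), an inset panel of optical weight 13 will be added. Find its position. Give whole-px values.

After adding the inset panel, total weight = 4 + 7 + 8 + 2 + 1 + 13 = 35.
x: target moment 35×794 = 27790; current 4·750 + 7·721 + 8·1285 + 2·430 + 1·455 = 19642; the inset panel supplies 8148, so x = 8148/13 ≈ 626.77.
y: target moment 35×345 = 12075; current 4·44 + 7·535 + 8·280 + 2·337 + 1·155 = 6990; the inset panel supplies 5085, so y = 5085/13 ≈ 391.15.

(627, 391)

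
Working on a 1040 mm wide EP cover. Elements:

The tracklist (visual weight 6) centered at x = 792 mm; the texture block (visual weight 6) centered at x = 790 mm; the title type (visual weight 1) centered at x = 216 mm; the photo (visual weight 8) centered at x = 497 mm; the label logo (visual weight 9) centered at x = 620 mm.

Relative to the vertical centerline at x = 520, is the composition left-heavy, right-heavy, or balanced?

right-heavy

Weights sum to 6 + 6 + 1 + 8 + 9 = 30.
Σw·x = 6·792 + 6·790 + 1·216 + 8·497 + 9·620 = 19264, so x̄ = 19264/30 ≈ 642.13.
642.1 vs midline 520 → right-heavy.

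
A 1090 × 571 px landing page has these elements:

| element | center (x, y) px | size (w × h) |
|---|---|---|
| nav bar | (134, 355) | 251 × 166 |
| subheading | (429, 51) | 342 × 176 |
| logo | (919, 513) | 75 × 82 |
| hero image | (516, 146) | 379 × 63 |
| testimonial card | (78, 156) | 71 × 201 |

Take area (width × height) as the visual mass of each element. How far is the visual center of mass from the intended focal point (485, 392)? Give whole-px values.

Areas: nav bar 251·166 = 41666, subheading 342·176 = 60192, logo 75·82 = 6150, hero image 379·63 = 23877, testimonial card 71·201 = 14271. Total weight = 146156.
x-moment: 41666·134 + 60192·429 + 6150·919 + 23877·516 + 14271·78 = 50491132; centroid 50491132/146156 ≈ 345.46.
y-moment: 41666·355 + 60192·51 + 6150·513 + 23877·146 + 14271·156 = 26728490; centroid 26728490/146156 ≈ 182.88.
Relative to (485, 392): Δ = (-139.54, -209.12); |Δ| = √(-139.54² + -209.12²) ≈ 251.40.

≈ 251 px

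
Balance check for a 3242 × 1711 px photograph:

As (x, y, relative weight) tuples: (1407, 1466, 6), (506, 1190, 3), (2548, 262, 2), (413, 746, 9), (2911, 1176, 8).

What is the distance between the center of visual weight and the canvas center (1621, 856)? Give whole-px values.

≈ 216 px

Total weight = 6 + 3 + 2 + 9 + 8 = 28.
x: (6·1407 + 3·506 + 2·2548 + 9·413 + 8·2911) / 28 = 42061 / 28 ≈ 1502.18
y: (6·1466 + 3·1190 + 2·262 + 9·746 + 8·1176) / 28 = 29012 / 28 ≈ 1036.14
Relative to (1621, 856): Δ = (-118.82, 180.14); |Δ| = √(-118.82² + 180.14²) ≈ 215.80.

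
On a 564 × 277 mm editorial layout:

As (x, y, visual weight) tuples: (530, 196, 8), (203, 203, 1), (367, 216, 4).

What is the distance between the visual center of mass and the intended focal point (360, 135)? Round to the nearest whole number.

≈ 116 mm

Σw = 8 + 1 + 4 = 13.
x: (8·530 + 1·203 + 4·367) / 13 = 5911 / 13 ≈ 454.69
y: (8·196 + 1·203 + 4·216) / 13 = 2635 / 13 ≈ 202.69
Offset from (360, 135): Δx ≈ 94.69, Δy ≈ 67.69; distance = √(Δx² + Δy²) ≈ 116.40.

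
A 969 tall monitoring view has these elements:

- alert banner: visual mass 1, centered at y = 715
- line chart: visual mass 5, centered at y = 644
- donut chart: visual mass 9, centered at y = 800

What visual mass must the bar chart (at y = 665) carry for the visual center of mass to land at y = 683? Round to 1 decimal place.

Existing Σw = 15 (1 + 5 + 9); existing moment 1·715 + 5·644 + 9·800 = 11135.
Set Σw·y/Σw = 683: (11135 + 665w) = 683·(15 + w).
So w = (683·15 − 11135)/(665 − 683) = -890/-18 ≈ 49.44.

w ≈ 49.4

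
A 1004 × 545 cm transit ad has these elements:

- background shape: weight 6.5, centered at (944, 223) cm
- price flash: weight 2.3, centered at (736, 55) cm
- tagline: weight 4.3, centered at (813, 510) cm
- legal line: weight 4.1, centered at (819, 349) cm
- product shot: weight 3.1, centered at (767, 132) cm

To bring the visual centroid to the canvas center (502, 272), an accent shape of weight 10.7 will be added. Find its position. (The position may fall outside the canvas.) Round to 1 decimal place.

After adding the accent shape, total weight = 6.5 + 2.3 + 4.3 + 4.1 + 3.1 + 10.7 = 31.0.
Along x: (17060.3 + 10.7·x) / 31.0 = 502 (existing moment 6.5·944 + 2.3·736 + 4.3·813 + 4.1·819 + 3.1·767 = 17060.3) ⇒ x = (15562.0 − 17060.3) / 10.7 ≈ -140.03.
Along y: (5609.1 + 10.7·y) / 31.0 = 272 (existing moment 6.5·223 + 2.3·55 + 4.3·510 + 4.1·349 + 3.1·132 = 5609.1) ⇒ y = (8432.0 − 5609.1) / 10.7 ≈ 263.82.

(-140.0, 263.8)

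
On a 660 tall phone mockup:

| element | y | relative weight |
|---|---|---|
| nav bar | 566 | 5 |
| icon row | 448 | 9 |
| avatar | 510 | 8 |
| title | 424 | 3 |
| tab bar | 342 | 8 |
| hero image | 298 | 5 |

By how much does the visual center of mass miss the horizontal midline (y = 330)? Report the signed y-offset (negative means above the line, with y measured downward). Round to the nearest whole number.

Weights sum to 5 + 9 + 8 + 3 + 8 + 5 = 38.
Σw·y = 16440; ȳ = 16440/38 ≈ 432.63.
Difference: 432.63 − 330 ≈ 102.63.

≈ 103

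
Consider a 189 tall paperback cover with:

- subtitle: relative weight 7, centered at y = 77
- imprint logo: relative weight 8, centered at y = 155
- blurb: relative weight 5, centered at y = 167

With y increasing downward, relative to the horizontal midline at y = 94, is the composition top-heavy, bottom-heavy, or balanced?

bottom-heavy

Weights sum to 7 + 8 + 5 = 20.
y: (7·77 + 8·155 + 5·167) / 20 = 2614 / 20 ≈ 130.70
130.7 vs midline 94 → bottom-heavy.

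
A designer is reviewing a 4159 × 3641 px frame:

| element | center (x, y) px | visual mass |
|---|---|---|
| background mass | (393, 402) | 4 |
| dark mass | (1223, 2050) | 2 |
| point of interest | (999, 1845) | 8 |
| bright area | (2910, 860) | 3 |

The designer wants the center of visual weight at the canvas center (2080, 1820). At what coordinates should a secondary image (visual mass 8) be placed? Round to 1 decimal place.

(3907.5, 2806.5)

New total weight: (4 + 2 + 8 + 3) + 8 = 25.
Along x: (20740 + 8·x) / 25 = 2080 (existing moment 4·393 + 2·1223 + 8·999 + 3·2910 = 20740) ⇒ x = (52000 − 20740) / 8 ≈ 3907.50.
Along y: (23048 + 8·y) / 25 = 1820 (existing moment 4·402 + 2·2050 + 8·1845 + 3·860 = 23048) ⇒ y = (45500 − 23048) / 8 ≈ 2806.50.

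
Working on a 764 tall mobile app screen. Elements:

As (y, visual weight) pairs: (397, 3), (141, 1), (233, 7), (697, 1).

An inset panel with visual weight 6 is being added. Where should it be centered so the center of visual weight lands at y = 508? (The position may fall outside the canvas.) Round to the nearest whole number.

y ≈ 914

With the inset panel, Σw becomes 3 + 1 + 7 + 1 + 6 = 18.
y: need Σw·y = 18·508 = 9144. Existing = 3·397 + 1·141 + 7·233 + 1·697 = 3660. Remainder 5484 / 6 ≈ 914.00.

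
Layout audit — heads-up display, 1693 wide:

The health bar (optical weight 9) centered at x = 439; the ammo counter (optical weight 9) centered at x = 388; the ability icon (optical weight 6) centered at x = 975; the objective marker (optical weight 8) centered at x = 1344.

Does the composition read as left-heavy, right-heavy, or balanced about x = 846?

Σw = 9 + 9 + 6 + 8 = 32.
Σw·x = 9·439 + 9·388 + 6·975 + 8·1344 = 24045, so x̄ = 24045/32 ≈ 751.41.
Since 751.4 is left of 846, the composition reads left-heavy.

left-heavy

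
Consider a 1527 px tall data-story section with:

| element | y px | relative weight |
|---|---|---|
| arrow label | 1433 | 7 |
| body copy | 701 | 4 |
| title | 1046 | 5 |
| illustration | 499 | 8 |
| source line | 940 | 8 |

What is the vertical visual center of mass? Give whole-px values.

y ≈ 924

Total weight = 7 + 4 + 5 + 8 + 8 = 32.
Σw·y = 7·1433 + 4·701 + 5·1046 + 8·499 + 8·940 = 29577, so ȳ = 29577/32 ≈ 924.28.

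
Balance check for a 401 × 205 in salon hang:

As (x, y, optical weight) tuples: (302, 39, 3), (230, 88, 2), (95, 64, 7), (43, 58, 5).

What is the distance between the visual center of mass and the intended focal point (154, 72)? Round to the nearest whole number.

≈ 25 in

Σw = 3 + 2 + 7 + 5 = 17.
Σw·x = 3·302 + 2·230 + 7·95 + 5·43 = 2246, so x̄ = 2246/17 ≈ 132.12.
Σw·y = 3·39 + 2·88 + 7·64 + 5·58 = 1031, so ȳ = 1031/17 ≈ 60.65.
Offset from (154, 72): Δx ≈ -21.88, Δy ≈ -11.35; distance = √(Δx² + Δy²) ≈ 24.65.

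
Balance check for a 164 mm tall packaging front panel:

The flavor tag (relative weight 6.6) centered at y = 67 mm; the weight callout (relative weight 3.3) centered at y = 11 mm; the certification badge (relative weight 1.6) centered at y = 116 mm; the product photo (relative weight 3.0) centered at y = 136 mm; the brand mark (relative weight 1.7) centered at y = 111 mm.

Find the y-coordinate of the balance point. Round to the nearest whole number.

y ≈ 78

Total weight = 6.6 + 3.3 + 1.6 + 3.0 + 1.7 = 16.2.
Σw·y = 6.6·67 + 3.3·11 + 1.6·116 + 3.0·136 + 1.7·111 = 1260.8, so ȳ = 1260.8/16.2 ≈ 77.83.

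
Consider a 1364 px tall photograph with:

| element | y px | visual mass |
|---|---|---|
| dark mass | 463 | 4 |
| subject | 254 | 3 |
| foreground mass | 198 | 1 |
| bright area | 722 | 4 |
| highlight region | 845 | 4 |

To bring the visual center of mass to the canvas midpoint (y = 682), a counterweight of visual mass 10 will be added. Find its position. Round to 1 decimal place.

After adding the counterweight, total weight = 4 + 3 + 1 + 4 + 4 + 10 = 26.
y: need Σw·y = 26·682 = 17732. Existing = 4·463 + 3·254 + 1·198 + 4·722 + 4·845 = 9080. Remainder 8652 / 10 ≈ 865.20.

y ≈ 865.2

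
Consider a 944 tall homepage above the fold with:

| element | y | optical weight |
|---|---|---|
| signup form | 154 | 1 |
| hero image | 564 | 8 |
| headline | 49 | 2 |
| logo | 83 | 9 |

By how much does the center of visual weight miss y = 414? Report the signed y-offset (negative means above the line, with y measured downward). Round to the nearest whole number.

≈ -138

Total weight = 1 + 8 + 2 + 9 = 20.
Σw·y = 1·154 + 8·564 + 2·49 + 9·83 = 5511, so ȳ = 5511/20 ≈ 275.55.
Offset from y = 414: 275.55 − 414 ≈ -138.45.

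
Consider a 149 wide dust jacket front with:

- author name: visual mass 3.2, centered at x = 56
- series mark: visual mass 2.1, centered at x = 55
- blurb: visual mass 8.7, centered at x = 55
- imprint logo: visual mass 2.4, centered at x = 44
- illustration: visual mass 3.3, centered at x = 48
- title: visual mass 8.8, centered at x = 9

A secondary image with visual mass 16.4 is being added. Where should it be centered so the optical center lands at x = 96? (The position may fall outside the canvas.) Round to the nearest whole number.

x ≈ 195

New total weight: (3.2 + 2.1 + 8.7 + 2.4 + 3.3 + 8.8) + 16.4 = 44.9.
Along x: (1116.4 + 16.4·x) / 44.9 = 96 (existing moment 3.2·56 + 2.1·55 + 8.7·55 + 2.4·44 + 3.3·48 + 8.8·9 = 1116.4) ⇒ x = (4310.4 − 1116.4) / 16.4 ≈ 194.76.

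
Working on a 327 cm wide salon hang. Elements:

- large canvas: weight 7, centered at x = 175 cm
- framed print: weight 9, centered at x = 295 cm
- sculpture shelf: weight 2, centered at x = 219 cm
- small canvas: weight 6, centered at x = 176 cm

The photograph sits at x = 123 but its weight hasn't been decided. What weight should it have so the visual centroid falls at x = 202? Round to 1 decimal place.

Known weights sum to 7 + 9 + 2 + 6 = 24; their moment is 7·175 + 9·295 + 2·219 + 6·176 = 5374.
For the centroid to hit 202: (5374 + w·123) / (24 + w) = 202.
So w = (202·24 − 5374)/(123 − 202) = -526/-79 ≈ 6.66.

w ≈ 6.7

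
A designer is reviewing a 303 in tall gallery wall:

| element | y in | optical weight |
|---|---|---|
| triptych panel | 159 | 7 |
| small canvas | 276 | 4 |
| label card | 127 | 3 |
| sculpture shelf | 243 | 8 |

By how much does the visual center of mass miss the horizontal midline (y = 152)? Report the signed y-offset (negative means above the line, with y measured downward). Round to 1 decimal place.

Total weight = 7 + 4 + 3 + 8 = 22.
y-moment: 7·159 + 4·276 + 3·127 + 8·243 = 4542; centroid 4542/22 ≈ 206.45.
Difference: 206.45 − 152 ≈ 54.45.

≈ 54.5 in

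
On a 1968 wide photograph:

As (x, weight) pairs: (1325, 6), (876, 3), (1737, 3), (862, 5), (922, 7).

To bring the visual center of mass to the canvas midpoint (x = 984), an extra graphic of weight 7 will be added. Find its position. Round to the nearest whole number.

x ≈ 564

After adding the extra graphic, total weight = 6 + 3 + 3 + 5 + 7 + 7 = 31.
Along x: (26553 + 7·x) / 31 = 984 (existing moment 6·1325 + 3·876 + 3·1737 + 5·862 + 7·922 = 26553) ⇒ x = (30504 − 26553) / 7 ≈ 564.43.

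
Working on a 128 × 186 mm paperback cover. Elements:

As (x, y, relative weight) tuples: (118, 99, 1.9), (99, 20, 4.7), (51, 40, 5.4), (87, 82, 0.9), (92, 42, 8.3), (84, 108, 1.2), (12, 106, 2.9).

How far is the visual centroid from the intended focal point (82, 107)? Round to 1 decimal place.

≈ 53.6 mm

Σw = 1.9 + 4.7 + 5.4 + 0.9 + 8.3 + 1.2 + 2.9 = 25.3.
Σw·x = 1942.4; x̄ = 1942.4/25.3 ≈ 76.77.
y: moment 1357.5 / weight 25.3 ≈ 53.66
Offset from (82, 107): Δx ≈ -5.23, Δy ≈ -53.34; distance = √(Δx² + Δy²) ≈ 53.60.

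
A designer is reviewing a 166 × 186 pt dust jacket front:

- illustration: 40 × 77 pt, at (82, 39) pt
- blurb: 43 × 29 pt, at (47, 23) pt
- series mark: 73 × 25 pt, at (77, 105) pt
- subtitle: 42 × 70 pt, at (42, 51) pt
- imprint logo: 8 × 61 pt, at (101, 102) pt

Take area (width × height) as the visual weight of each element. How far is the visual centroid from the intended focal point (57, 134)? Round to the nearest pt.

≈ 78 pt

Areas → weights: illustration 40·77 = 3080, blurb 43·29 = 1247, series mark 73·25 = 1825, subtitle 42·70 = 2940, imprint logo 8·61 = 488; Σw = 9580.
x: (3080·82 + 1247·47 + 1825·77 + 2940·42 + 488·101) / 9580 = 624462 / 9580 ≈ 65.18
y: (3080·39 + 1247·23 + 1825·105 + 2940·51 + 488·102) / 9580 = 540142 / 9580 ≈ 56.38
Relative to (57, 134): Δ = (8.18, -77.62); |Δ| = √(8.18² + -77.62²) ≈ 78.05.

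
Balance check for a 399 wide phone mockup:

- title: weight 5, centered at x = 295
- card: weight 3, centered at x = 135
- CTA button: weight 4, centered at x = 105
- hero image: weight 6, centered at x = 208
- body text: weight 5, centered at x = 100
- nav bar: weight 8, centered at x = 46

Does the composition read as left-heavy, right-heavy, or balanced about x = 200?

left-heavy

Weights sum to 5 + 3 + 4 + 6 + 5 + 8 = 31.
x: (5·295 + 3·135 + 4·105 + 6·208 + 5·100 + 8·46) / 31 = 4416 / 31 ≈ 142.45
Since 142.5 is left of 200, the composition reads left-heavy.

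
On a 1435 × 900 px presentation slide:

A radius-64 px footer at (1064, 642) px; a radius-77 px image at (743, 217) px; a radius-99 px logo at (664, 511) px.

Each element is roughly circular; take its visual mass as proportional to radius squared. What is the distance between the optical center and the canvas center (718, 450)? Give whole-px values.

≈ 52 px

Weights ∝ r²: footer 64² = 4096, image 77² = 5929, logo 99² = 9801; Σw = 19826.
Σw·x = 4096·1064 + 5929·743 + 9801·664 = 15271255, so x̄ = 15271255/19826 ≈ 770.26.
Σw·y = 4096·642 + 5929·217 + 9801·511 = 8924536, so ȳ = 8924536/19826 ≈ 450.14.
Offset from (718, 450): Δx ≈ 52.26, Δy ≈ 0.14; distance = √(Δx² + Δy²) ≈ 52.26.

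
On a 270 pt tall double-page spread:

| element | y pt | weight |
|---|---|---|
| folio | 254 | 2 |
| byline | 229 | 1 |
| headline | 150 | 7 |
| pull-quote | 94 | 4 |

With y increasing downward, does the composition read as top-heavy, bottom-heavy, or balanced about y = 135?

Weights sum to 2 + 1 + 7 + 4 = 14.
Σw·y = 2·254 + 1·229 + 7·150 + 4·94 = 2163, so ȳ = 2163/14 ≈ 154.50.
154.5 vs midline 135 → bottom-heavy.

bottom-heavy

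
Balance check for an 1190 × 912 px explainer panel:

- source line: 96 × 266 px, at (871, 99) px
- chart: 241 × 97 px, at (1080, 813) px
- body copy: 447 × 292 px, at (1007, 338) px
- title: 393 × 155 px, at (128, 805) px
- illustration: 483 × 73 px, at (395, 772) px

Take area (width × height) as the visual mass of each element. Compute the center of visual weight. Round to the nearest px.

(728, 515)

Areas → weights: source line 96·266 = 25536, chart 241·97 = 23377, body copy 447·292 = 130524, title 393·155 = 60915, illustration 483·73 = 35259; Σw = 275611.
x-moment: 25536·871 + 23377·1080 + 130524·1007 + 60915·128 + 35259·395 = 200651109; centroid 200651109/275611 ≈ 728.02.
y-moment: 25536·99 + 23377·813 + 130524·338 + 60915·805 + 35259·772 = 141907200; centroid 141907200/275611 ≈ 514.88.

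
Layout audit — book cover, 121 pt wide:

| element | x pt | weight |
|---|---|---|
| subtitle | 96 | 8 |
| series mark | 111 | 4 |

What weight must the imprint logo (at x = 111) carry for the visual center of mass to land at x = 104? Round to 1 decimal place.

w ≈ 5.1

Existing Σw = 12 (8 + 4); existing moment 8·96 + 4·111 = 1212.
Balance at x = 104 requires (1212 + w·111) / (12 + w) = 104.
Solving: w = (104·12 − 1212) / (111 − 104) = 36 / 7 ≈ 5.14.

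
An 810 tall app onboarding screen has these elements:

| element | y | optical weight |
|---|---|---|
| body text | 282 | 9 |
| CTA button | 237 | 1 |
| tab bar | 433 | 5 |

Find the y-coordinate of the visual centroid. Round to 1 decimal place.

y ≈ 329.3

Total weight = 9 + 1 + 5 = 15.
y: (9·282 + 1·237 + 5·433) / 15 = 4940 / 15 ≈ 329.33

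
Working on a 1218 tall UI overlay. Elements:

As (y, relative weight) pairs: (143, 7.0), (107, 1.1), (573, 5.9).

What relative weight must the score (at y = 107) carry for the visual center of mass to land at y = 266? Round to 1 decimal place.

w ≈ 4.9

Fixed elements: Σw = 7.0 + 1.1 + 5.9 = 14.0, Σw·y = 7.0·143 + 1.1·107 + 5.9·573 = 4499.4.
Balance at y = 266 requires (4499.4 + w·107) / (14.0 + w) = 266.
So w = (266·14.0 − 4499.4)/(107 − 266) = -775.4/-159 ≈ 4.88.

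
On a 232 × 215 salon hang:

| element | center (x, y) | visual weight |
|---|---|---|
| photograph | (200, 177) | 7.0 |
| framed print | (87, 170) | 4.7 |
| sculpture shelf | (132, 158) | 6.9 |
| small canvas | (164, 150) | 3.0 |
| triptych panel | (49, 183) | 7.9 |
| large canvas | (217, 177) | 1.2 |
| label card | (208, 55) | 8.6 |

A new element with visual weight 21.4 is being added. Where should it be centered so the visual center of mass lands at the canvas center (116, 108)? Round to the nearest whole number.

New total weight: (7.0 + 4.7 + 6.9 + 3.0 + 7.9 + 1.2 + 8.6) + 21.4 = 60.7.
x: need Σw·x = 60.7·116 = 7041.2. Existing = 7.0·200 + 4.7·87 + 6.9·132 + 3.0·164 + 7.9·49 + 1.2·217 + 8.6·208 = 5648.0. Remainder 1393.2 / 21.4 ≈ 65.10.
y: need Σw·y = 60.7·108 = 6555.6. Existing = 7.0·177 + 4.7·170 + 6.9·158 + 3.0·150 + 7.9·183 + 1.2·177 + 8.6·55 = 5709.3. Remainder 846.3 / 21.4 ≈ 39.55.

(65, 40)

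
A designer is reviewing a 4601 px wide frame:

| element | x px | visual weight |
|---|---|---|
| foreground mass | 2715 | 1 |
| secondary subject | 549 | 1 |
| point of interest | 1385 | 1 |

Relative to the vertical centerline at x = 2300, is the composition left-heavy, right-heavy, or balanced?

left-heavy

Total weight = 1 + 1 + 1 = 3.
x: (1·2715 + 1·549 + 1·1385) / 3 = 4649 / 3 ≈ 1549.67
Since 1549.7 is left of 2300, the composition reads left-heavy.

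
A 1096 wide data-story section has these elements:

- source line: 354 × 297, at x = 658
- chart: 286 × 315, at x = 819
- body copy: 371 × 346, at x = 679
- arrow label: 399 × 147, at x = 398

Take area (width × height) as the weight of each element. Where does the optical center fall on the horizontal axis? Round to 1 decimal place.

x ≈ 663.1

Areas: source line 354·297 = 105138, chart 286·315 = 90090, body copy 371·346 = 128366, arrow label 399·147 = 58653. Total weight = 382247.
x-moment: 105138·658 + 90090·819 + 128366·679 + 58653·398 = 253468922; centroid 253468922/382247 ≈ 663.10.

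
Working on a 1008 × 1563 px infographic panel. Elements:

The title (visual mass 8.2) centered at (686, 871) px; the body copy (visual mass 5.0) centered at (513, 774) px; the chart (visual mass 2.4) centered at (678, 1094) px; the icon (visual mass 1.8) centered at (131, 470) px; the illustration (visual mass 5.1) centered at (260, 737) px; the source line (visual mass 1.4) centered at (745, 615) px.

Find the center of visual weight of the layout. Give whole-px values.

(520, 799)

Total weight = 8.2 + 5.0 + 2.4 + 1.8 + 5.1 + 1.4 = 23.9.
Σw·x = 12422.2; x̄ = 12422.2/23.9 ≈ 519.76.
y: moment 19103.5 / weight 23.9 ≈ 799.31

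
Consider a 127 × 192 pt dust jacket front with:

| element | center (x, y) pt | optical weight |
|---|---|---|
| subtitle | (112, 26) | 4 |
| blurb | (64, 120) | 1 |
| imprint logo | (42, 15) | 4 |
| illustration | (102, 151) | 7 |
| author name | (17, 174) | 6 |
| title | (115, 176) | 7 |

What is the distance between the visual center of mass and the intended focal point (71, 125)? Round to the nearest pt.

≈ 8 pt

Total weight = 4 + 1 + 4 + 7 + 6 + 7 = 29.
x: moment 2301 / weight 29 ≈ 79.34
y: moment 3617 / weight 29 ≈ 124.72
Offset from (71, 125): Δx ≈ 8.34, Δy ≈ -0.28; distance = √(Δx² + Δy²) ≈ 8.35.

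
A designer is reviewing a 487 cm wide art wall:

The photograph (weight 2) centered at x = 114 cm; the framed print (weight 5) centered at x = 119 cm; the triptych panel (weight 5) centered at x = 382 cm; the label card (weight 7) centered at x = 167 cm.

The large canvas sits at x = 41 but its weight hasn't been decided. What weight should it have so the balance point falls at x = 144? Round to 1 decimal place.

w ≈ 11.3

Existing Σw = 19 (2 + 5 + 5 + 7); existing moment 2·114 + 5·119 + 5·382 + 7·167 = 3902.
Set Σw·x/Σw = 144: (3902 + 41w) = 144·(19 + w).
Solving: w = (144·19 − 3902) / (41 − 144) = -1166 / -103 ≈ 11.32.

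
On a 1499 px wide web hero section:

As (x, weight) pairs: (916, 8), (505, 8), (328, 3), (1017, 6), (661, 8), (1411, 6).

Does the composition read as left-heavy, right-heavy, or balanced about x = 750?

Total weight = 8 + 8 + 3 + 6 + 8 + 6 = 39.
x-moment: 8·916 + 8·505 + 3·328 + 6·1017 + 8·661 + 6·1411 = 32208; centroid 32208/39 ≈ 825.85.
Since 825.8 is right of 750, the composition reads right-heavy.

right-heavy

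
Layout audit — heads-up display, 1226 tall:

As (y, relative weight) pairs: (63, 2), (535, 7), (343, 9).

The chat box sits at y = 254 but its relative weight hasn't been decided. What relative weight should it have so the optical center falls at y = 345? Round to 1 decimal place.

Fixed elements: Σw = 2 + 7 + 9 = 18, Σw·y = 2·63 + 7·535 + 9·343 = 6958.
Balance at y = 345 requires (6958 + w·254) / (18 + w) = 345.
So w = (345·18 − 6958)/(254 − 345) = -748/-91 ≈ 8.22.

w ≈ 8.2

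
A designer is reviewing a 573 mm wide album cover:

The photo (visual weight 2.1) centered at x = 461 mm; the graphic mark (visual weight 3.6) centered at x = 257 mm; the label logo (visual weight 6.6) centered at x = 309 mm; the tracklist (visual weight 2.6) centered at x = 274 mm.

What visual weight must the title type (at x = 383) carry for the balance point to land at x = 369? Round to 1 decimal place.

Known weights sum to 2.1 + 3.6 + 6.6 + 2.6 = 14.9; their moment is 2.1·461 + 3.6·257 + 6.6·309 + 2.6·274 = 4645.1.
For the centroid to hit 369: (4645.1 + w·383) / (14.9 + w) = 369.
Solving: w = (369·14.9 − 4645.1) / (383 − 369) = 853.0 / 14 ≈ 60.93.

w ≈ 60.9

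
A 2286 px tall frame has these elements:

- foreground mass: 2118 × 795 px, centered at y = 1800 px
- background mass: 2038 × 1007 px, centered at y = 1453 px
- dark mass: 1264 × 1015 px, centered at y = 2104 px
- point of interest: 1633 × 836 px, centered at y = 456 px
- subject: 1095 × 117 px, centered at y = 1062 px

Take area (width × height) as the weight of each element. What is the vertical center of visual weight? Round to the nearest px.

y ≈ 1454

Taking area as weight: foreground mass 2118·795 = 1683810, background mass 2038·1007 = 2052266, dark mass 1264·1015 = 1282960, point of interest 1633·836 = 1365188, subject 1095·117 = 128115. Sum 6512339.
Σw·y = 1683810·1800 + 2052266·1453 + 1282960·2104 + 1365188·456 + 128115·1062 = 9470732196, so ȳ = 9470732196/6512339 ≈ 1454.28.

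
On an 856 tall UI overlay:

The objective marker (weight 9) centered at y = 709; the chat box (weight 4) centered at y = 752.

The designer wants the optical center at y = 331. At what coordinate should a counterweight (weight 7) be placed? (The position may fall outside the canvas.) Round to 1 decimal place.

New total weight: (9 + 4) + 7 = 20.
Along y: (9389 + 7·y) / 20 = 331 (existing moment 9·709 + 4·752 = 9389) ⇒ y = (6620 − 9389) / 7 ≈ -395.57.

y ≈ -395.6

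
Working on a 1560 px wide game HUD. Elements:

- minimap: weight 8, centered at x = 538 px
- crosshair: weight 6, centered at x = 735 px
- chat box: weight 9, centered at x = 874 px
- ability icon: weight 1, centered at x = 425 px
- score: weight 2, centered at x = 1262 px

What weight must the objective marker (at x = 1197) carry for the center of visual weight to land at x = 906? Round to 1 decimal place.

Fixed elements: Σw = 8 + 6 + 9 + 1 + 2 = 26, Σw·x = 8·538 + 6·735 + 9·874 + 1·425 + 2·1262 = 19529.
For the centroid to hit 906: (19529 + w·1197) / (26 + w) = 906.
Solving: w = (906·26 − 19529) / (1197 − 906) = 4027 / 291 ≈ 13.84.

w ≈ 13.8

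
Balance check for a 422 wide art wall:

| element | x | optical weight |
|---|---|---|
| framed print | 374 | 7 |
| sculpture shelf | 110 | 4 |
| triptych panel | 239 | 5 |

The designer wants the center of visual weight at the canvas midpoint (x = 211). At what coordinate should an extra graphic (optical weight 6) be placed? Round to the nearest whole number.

x ≈ 65

After adding the extra graphic, total weight = 7 + 4 + 5 + 6 = 22.
Along x: (4253 + 6·x) / 22 = 211 (existing moment 7·374 + 4·110 + 5·239 = 4253) ⇒ x = (4642 − 4253) / 6 ≈ 64.83.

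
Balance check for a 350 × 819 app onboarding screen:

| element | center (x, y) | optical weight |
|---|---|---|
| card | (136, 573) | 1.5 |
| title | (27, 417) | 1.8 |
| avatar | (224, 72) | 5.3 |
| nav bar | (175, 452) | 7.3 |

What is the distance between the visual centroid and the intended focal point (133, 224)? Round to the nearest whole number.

≈ 115

Total weight = 1.5 + 1.8 + 5.3 + 7.3 = 15.9.
x-moment: 1.5·136 + 1.8·27 + 5.3·224 + 7.3·175 = 2717.3; centroid 2717.3/15.9 ≈ 170.90.
y-moment: 1.5·573 + 1.8·417 + 5.3·72 + 7.3·452 = 5291.3; centroid 5291.3/15.9 ≈ 332.79.
From (133, 224): dx = 37.90, dy = 108.79, so the distance is √(dx²+dy²) ≈ 115.20.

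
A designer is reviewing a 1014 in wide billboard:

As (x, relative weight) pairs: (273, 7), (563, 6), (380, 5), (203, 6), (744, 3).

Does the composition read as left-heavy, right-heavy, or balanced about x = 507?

left-heavy

Σw = 7 + 6 + 5 + 6 + 3 = 27.
x-moment: 7·273 + 6·563 + 5·380 + 6·203 + 3·744 = 10639; centroid 10639/27 ≈ 394.04.
394.0 lies left of the midline 507, so the layout is left-heavy.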